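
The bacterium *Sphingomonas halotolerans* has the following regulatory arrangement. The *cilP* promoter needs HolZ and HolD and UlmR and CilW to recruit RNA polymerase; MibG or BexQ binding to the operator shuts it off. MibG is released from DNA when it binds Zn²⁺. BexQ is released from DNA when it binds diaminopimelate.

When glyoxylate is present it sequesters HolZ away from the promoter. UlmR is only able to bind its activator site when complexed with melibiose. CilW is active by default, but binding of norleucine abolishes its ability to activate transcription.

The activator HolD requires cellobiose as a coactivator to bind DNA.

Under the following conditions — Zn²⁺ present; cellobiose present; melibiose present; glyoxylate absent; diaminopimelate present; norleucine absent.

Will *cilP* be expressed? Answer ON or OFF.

ON

Zn²⁺ is present, so MibG is inactive.
Glyoxylate is absent, so HolZ is active.
Cellobiose is present, so HolD is active.
Diaminopimelate is present, so BexQ is inactive.
Melibiose is present, so UlmR is active.
Norleucine is absent, so CilW is active.
No repressor is bound and HolZ and HolD and UlmR and CilW are active, so *cilP* is transcribed.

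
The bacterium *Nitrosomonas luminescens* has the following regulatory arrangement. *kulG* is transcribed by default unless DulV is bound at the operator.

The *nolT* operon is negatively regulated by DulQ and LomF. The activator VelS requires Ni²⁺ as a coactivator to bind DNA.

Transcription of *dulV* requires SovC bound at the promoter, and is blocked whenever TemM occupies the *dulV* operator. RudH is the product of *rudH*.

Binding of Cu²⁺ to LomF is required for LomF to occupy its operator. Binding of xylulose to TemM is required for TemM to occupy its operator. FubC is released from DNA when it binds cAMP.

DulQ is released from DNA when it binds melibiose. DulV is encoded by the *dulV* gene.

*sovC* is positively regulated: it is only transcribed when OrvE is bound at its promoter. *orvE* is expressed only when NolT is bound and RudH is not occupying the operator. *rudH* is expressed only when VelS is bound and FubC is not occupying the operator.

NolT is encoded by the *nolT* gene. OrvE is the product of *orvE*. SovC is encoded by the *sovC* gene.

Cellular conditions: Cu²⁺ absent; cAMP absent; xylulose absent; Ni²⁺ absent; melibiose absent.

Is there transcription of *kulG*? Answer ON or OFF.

ON

Ni²⁺ is absent, so VelS is inactive.
cAMP is absent, so FubC is active.
With repressor FubC bound, *rudH* is not transcribed.
So RudH is not produced.
Melibiose is absent, so DulQ is active.
Cu²⁺ is absent, so LomF is inactive.
With repressor DulQ bound, *nolT* is not transcribed.
So NolT is not produced.
Required activator NolT is absent, so *orvE* is not transcribed.
So OrvE is not produced.
Required activator OrvE is absent, so *sovC* is not transcribed.
So SovC is not produced.
Xylulose is absent, so TemM is inactive.
Required activator SovC is absent, so *dulV* is not transcribed.
So DulV is not produced.
With no repressor bound, *kulG* is transcribed.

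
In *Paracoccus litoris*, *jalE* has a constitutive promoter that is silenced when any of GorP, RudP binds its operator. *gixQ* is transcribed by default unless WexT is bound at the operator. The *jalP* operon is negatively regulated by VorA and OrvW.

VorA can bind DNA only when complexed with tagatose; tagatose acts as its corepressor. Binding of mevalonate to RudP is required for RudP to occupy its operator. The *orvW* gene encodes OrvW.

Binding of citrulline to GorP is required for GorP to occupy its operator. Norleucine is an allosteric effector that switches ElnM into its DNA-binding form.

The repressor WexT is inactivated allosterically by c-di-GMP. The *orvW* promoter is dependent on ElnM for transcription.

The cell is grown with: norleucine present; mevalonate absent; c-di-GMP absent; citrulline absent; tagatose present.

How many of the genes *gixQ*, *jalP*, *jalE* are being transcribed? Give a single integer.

c-di-GMP is absent, so WexT is active.
With repressor WexT bound, *gixQ* is not transcribed.
→ *gixQ* is OFF.
Tagatose is present, so VorA is active.
Norleucine is present, so ElnM is active.
No repressor is bound and ElnM is active, so *orvW* is transcribed.
So OrvW is produced and active.
With repressor VorA bound, *jalP* is not transcribed.
→ *jalP* is OFF.
Citrulline is absent, so GorP is inactive.
Mevalonate is absent, so RudP is inactive.
With no repressor bound, *jalE* is transcribed.
→ *jalE* is ON.
1 of the 3 genes is transcribed.

1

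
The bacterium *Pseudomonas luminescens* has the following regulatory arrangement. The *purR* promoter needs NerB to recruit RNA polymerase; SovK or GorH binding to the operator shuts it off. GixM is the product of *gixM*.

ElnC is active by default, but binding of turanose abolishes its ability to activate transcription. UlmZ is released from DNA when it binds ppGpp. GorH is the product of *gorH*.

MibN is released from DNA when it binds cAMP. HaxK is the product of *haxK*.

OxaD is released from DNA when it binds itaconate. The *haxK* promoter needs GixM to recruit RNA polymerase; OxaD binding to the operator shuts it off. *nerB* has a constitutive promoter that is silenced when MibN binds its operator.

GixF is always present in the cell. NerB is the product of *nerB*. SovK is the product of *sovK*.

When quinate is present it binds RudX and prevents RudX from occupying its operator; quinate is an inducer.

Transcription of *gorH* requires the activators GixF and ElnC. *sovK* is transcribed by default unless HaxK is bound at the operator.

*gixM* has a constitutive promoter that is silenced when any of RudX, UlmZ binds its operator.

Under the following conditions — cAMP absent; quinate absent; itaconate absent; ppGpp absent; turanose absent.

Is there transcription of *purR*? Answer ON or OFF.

cAMP is absent, so MibN is active.
With repressor MibN bound, *nerB* is not transcribed.
So NerB is not produced.
Itaconate is absent, so OxaD is active.
Quinate is absent, so RudX is active.
ppGpp is absent, so UlmZ is active.
With repressor RudX bound, *gixM* is not transcribed.
So GixM is not produced.
With repressor OxaD bound, *haxK* is not transcribed.
So HaxK is not produced.
With no repressor bound, *sovK* is transcribed.
So SovK is produced and active.
GixF is produced constitutively and is active.
Turanose is absent, so ElnC is active.
No repressor is bound and GixF and ElnC are active, so *gorH* is transcribed.
So GorH is produced and active.
With repressor SovK bound, *purR* is not transcribed.

OFF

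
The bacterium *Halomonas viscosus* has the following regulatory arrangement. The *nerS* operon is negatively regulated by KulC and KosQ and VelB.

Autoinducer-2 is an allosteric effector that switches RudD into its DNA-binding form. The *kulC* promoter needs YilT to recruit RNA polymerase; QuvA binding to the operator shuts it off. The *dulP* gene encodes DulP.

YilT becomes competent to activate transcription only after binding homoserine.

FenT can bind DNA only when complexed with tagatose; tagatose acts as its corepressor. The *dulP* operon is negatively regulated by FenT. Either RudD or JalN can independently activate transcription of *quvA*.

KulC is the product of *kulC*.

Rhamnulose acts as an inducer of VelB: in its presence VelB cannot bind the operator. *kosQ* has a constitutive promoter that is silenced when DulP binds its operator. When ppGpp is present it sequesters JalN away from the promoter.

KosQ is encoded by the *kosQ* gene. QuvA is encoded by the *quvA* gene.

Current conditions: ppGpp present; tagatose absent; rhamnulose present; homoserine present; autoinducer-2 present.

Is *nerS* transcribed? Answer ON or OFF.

ON

Homoserine is present, so YilT is active.
Autoinducer-2 is present, so RudD is active.
ppGpp is present, so JalN is inactive.
Activator RudD is present, so *quvA* is transcribed.
So QuvA is produced and active.
With repressor QuvA bound, *kulC* is not transcribed.
So KulC is not produced.
Tagatose is absent, so FenT is inactive.
With no repressor bound, *dulP* is transcribed.
So DulP is produced and active.
With repressor DulP bound, *kosQ* is not transcribed.
So KosQ is not produced.
Rhamnulose is present, so VelB is inactive.
With no repressor bound, *nerS* is transcribed.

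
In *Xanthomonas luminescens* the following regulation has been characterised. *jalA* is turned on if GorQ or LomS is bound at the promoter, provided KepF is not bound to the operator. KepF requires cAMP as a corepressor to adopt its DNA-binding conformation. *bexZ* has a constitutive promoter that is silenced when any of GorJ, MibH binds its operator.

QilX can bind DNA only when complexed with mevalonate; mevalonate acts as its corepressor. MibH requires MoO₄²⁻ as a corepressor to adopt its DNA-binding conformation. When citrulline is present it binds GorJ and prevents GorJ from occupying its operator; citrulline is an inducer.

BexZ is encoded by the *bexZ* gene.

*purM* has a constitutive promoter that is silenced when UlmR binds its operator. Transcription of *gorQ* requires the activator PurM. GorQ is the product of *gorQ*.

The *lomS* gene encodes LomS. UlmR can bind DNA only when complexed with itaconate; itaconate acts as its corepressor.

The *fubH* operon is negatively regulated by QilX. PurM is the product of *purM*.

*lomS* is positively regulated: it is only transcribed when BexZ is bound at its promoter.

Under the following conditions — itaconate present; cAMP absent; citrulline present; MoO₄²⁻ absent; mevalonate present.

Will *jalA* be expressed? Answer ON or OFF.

ON

cAMP is absent, so KepF is inactive.
Itaconate is present, so UlmR is active.
With repressor UlmR bound, *purM* is not transcribed.
So PurM is not produced.
Required activator PurM is absent, so *gorQ* is not transcribed.
So GorQ is not produced.
Citrulline is present, so GorJ is inactive.
MoO₄²⁻ is absent, so MibH is inactive.
With no repressor bound, *bexZ* is transcribed.
So BexZ is produced and active.
No repressor is bound and BexZ is active, so *lomS* is transcribed.
So LomS is produced and active.
Activator LomS is present, so *jalA* is transcribed.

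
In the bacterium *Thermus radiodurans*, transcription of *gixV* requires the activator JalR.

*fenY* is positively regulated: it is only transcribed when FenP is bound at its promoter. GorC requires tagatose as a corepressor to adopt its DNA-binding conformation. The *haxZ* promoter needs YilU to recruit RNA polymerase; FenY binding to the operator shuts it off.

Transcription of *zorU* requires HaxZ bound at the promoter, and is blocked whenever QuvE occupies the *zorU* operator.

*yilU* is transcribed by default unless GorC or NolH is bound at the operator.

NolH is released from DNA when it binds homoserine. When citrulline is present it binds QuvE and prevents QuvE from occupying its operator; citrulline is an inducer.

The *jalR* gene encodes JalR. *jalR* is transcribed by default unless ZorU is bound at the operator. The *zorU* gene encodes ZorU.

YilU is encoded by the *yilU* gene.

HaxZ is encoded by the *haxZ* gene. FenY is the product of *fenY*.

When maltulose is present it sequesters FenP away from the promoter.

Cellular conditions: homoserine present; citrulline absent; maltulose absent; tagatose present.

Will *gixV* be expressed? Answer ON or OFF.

ON

Tagatose is present, so GorC is active.
Homoserine is present, so NolH is inactive.
With repressor GorC bound, *yilU* is not transcribed.
So YilU is not produced.
Maltulose is absent, so FenP is active.
No repressor is bound and FenP is active, so *fenY* is transcribed.
So FenY is produced and active.
With repressor FenY bound, *haxZ* is not transcribed.
So HaxZ is not produced.
Citrulline is absent, so QuvE is active.
With repressor QuvE bound, *zorU* is not transcribed.
So ZorU is not produced.
With no repressor bound, *jalR* is transcribed.
So JalR is produced and active.
No repressor is bound and JalR is active, so *gixV* is transcribed.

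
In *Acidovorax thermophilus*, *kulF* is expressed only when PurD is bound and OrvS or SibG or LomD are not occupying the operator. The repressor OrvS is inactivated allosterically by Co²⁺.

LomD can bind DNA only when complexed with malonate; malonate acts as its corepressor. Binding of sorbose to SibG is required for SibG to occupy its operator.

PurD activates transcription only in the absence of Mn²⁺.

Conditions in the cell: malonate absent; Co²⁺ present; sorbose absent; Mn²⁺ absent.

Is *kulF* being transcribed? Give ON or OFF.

Co²⁺ is present, so OrvS is inactive.
Mn²⁺ is absent, so PurD is active.
Sorbose is absent, so SibG is inactive.
Malonate is absent, so LomD is inactive.
No repressor is bound and PurD is active, so *kulF* is transcribed.

ON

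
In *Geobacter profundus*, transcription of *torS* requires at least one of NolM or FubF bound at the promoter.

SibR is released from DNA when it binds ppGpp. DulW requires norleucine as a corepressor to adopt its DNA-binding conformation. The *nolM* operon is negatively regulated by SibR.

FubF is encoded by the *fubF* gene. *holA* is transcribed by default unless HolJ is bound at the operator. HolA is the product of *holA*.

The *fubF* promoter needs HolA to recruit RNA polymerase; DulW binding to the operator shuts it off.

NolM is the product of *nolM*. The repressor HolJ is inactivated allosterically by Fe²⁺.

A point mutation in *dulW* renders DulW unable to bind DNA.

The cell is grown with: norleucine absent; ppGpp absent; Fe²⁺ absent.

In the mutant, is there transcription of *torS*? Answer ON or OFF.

ppGpp is absent, so SibR is active.
With repressor SibR bound, *nolM* is not transcribed.
So NolM is not produced.
Fe²⁺ is absent, so HolJ is active.
With repressor HolJ bound, *holA* is not transcribed.
So HolA is not produced.
DulW is non-functional in this strain, so it has no effect.
Required activator HolA is absent, so *fubF* is not transcribed.
So FubF is not produced.
No activator is available at the *torS* promoter, so *torS* is not transcribed.

OFF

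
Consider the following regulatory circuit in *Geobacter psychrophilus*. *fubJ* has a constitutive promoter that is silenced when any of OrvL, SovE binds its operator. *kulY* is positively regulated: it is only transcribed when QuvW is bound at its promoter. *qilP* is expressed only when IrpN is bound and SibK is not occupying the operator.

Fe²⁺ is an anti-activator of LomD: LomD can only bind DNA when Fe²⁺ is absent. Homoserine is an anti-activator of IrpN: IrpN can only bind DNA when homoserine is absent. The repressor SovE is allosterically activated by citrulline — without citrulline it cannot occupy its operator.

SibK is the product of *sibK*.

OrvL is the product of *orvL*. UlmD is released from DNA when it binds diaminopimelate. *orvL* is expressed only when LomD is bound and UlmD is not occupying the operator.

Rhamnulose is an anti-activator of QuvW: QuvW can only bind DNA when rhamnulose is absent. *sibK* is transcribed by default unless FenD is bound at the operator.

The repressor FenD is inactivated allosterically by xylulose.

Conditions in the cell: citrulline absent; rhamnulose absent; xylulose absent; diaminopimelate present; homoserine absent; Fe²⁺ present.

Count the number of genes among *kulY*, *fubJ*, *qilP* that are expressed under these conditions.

3

Rhamnulose is absent, so QuvW is active.
No repressor is bound and QuvW is active, so *kulY* is transcribed.
→ *kulY* is ON.
Fe²⁺ is present, so LomD is inactive.
Diaminopimelate is present, so UlmD is inactive.
Required activator LomD is absent, so *orvL* is not transcribed.
So OrvL is not produced.
Citrulline is absent, so SovE is inactive.
With no repressor bound, *fubJ* is transcribed.
→ *fubJ* is ON.
Xylulose is absent, so FenD is active.
With repressor FenD bound, *sibK* is not transcribed.
So SibK is not produced.
Homoserine is absent, so IrpN is active.
No repressor is bound and IrpN is active, so *qilP* is transcribed.
→ *qilP* is ON.
3 of the 3 genes are transcribed.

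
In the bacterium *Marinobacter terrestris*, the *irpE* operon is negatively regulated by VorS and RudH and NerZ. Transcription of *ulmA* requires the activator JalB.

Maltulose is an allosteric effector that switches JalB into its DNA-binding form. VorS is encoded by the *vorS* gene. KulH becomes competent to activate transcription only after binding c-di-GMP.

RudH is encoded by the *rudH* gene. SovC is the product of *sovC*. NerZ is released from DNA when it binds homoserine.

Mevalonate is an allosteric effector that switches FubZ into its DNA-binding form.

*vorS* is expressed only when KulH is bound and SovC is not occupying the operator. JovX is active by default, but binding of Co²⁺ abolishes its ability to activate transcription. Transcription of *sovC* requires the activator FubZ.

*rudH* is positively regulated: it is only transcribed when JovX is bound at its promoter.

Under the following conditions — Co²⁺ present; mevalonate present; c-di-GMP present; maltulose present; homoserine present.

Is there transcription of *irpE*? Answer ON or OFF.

Mevalonate is present, so FubZ is active.
No repressor is bound and FubZ is active, so *sovC* is transcribed.
So SovC is produced and active.
c-di-GMP is present, so KulH is active.
With repressor SovC bound, *vorS* is not transcribed.
So VorS is not produced.
Co²⁺ is present, so JovX is inactive.
Required activator JovX is absent, so *rudH* is not transcribed.
So RudH is not produced.
Homoserine is present, so NerZ is inactive.
With no repressor bound, *irpE* is transcribed.

ON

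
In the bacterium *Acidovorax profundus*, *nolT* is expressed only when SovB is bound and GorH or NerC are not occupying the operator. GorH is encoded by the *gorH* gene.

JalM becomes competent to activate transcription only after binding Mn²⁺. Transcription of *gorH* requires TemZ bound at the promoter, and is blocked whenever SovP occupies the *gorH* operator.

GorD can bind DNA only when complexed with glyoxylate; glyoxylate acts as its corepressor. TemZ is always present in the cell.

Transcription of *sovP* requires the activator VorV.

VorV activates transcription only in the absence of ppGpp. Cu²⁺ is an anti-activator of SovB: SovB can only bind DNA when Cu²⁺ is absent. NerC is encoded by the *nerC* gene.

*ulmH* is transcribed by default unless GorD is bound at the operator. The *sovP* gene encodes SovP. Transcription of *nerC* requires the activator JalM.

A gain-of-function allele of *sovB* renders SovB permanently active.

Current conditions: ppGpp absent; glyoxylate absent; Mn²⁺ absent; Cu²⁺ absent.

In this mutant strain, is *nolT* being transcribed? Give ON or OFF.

TemZ is produced constitutively and is active.
ppGpp is absent, so VorV is active.
No repressor is bound and VorV is active, so *sovP* is transcribed.
So SovP is produced and active.
With repressor SovP bound, *gorH* is not transcribed.
So GorH is not produced.
Mn²⁺ is absent, so JalM is inactive.
Required activator JalM is absent, so *nerC* is not transcribed.
So NerC is not produced.
SovB is constitutively active in this strain.
No repressor is bound and SovB is active, so *nolT* is transcribed.

ON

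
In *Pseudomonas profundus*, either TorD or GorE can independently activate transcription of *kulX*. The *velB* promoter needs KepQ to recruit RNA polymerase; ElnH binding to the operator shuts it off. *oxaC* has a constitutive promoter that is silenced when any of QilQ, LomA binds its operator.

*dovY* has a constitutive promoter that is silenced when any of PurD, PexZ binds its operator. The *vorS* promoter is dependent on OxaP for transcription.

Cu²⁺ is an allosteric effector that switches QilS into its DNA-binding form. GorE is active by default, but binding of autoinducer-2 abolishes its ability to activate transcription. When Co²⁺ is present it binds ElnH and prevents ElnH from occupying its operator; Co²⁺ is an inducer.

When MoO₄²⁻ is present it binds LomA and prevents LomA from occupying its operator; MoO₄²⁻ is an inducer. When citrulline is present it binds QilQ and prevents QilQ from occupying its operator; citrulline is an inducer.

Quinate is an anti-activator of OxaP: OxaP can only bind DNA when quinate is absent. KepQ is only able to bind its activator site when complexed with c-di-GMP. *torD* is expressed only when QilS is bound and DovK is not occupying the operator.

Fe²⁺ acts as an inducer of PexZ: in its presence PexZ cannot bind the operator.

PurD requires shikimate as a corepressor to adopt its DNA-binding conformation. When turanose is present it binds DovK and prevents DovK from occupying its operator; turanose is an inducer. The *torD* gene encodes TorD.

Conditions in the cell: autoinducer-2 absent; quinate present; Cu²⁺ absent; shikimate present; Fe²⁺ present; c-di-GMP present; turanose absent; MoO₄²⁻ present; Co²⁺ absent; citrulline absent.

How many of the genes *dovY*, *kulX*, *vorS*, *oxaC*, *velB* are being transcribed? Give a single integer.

Shikimate is present, so PurD is active.
Fe²⁺ is present, so PexZ is inactive.
With repressor PurD bound, *dovY* is not transcribed.
→ *dovY* is OFF.
Cu²⁺ is absent, so QilS is inactive.
Turanose is absent, so DovK is active.
With repressor DovK bound, *torD* is not transcribed.
So TorD is not produced.
Autoinducer-2 is absent, so GorE is active.
Activator GorE is present, so *kulX* is transcribed.
→ *kulX* is ON.
Quinate is present, so OxaP is inactive.
Required activator OxaP is absent, so *vorS* is not transcribed.
→ *vorS* is OFF.
Citrulline is absent, so QilQ is active.
MoO₄²⁻ is present, so LomA is inactive.
With repressor QilQ bound, *oxaC* is not transcribed.
→ *oxaC* is OFF.
c-di-GMP is present, so KepQ is active.
Co²⁺ is absent, so ElnH is active.
With repressor ElnH bound, *velB* is not transcribed.
→ *velB* is OFF.
1 of the 5 genes is transcribed.

1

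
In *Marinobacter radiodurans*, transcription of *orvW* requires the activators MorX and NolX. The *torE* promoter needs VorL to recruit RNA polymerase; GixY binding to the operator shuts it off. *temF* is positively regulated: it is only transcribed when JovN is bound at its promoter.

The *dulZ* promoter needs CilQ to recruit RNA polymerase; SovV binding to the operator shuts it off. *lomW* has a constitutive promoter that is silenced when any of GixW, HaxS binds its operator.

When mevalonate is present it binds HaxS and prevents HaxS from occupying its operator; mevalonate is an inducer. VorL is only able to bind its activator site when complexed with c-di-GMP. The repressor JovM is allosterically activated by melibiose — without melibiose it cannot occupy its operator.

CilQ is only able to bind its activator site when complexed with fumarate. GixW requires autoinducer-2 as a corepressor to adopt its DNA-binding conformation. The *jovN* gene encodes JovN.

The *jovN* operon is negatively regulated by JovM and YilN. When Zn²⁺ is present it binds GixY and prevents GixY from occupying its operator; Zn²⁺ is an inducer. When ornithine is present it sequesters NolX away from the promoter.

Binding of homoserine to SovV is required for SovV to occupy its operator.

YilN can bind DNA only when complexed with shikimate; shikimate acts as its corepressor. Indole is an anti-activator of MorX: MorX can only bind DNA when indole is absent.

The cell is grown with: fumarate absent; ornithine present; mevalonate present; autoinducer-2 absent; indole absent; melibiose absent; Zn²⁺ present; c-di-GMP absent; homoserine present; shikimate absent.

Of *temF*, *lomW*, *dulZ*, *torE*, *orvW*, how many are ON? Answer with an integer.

Melibiose is absent, so JovM is inactive.
Shikimate is absent, so YilN is inactive.
With no repressor bound, *jovN* is transcribed.
So JovN is produced and active.
No repressor is bound and JovN is active, so *temF* is transcribed.
→ *temF* is ON.
Autoinducer-2 is absent, so GixW is inactive.
Mevalonate is present, so HaxS is inactive.
With no repressor bound, *lomW* is transcribed.
→ *lomW* is ON.
Fumarate is absent, so CilQ is inactive.
Homoserine is present, so SovV is active.
With repressor SovV bound, *dulZ* is not transcribed.
→ *dulZ* is OFF.
Zn²⁺ is present, so GixY is inactive.
c-di-GMP is absent, so VorL is inactive.
Required activator VorL is absent, so *torE* is not transcribed.
→ *torE* is OFF.
Indole is absent, so MorX is active.
Ornithine is present, so NolX is inactive.
Required activator NolX is absent, so *orvW* is not transcribed.
→ *orvW* is OFF.
2 of the 5 genes are transcribed.

2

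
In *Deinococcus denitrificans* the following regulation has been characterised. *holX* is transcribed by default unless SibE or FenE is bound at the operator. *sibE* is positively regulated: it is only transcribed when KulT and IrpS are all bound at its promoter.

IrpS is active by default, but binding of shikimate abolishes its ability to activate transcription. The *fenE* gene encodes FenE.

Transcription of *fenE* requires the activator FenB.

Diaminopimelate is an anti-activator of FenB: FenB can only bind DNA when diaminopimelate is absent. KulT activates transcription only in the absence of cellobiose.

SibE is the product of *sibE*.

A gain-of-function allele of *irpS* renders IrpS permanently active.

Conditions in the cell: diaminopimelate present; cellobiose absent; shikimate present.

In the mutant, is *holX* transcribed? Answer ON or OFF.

Cellobiose is absent, so KulT is active.
IrpS is constitutively active in this strain.
No repressor is bound and KulT and IrpS are active, so *sibE* is transcribed.
So SibE is produced and active.
Diaminopimelate is present, so FenB is inactive.
Required activator FenB is absent, so *fenE* is not transcribed.
So FenE is not produced.
With repressor SibE bound, *holX* is not transcribed.

OFF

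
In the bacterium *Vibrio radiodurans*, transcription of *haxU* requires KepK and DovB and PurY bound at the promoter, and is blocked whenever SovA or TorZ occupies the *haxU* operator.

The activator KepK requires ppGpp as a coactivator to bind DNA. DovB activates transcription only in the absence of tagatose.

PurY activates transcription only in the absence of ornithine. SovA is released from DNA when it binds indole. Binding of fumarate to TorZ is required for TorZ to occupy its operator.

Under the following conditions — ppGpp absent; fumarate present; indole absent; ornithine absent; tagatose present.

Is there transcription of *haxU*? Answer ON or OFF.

OFF

ppGpp is absent, so KepK is inactive.
Tagatose is present, so DovB is inactive.
Ornithine is absent, so PurY is active.
Indole is absent, so SovA is active.
Fumarate is present, so TorZ is active.
With repressor SovA bound, *haxU* is not transcribed.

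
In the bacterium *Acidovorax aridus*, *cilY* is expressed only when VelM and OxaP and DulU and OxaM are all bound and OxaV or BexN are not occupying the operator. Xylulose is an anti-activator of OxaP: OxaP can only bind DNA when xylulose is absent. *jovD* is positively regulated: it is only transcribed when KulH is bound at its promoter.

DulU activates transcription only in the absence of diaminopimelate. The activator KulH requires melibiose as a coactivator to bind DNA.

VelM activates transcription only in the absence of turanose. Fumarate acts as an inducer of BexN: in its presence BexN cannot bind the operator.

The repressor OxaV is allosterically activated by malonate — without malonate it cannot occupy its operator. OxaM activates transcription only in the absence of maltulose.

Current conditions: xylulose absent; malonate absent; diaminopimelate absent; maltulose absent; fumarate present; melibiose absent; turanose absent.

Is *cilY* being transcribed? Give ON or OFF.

Turanose is absent, so VelM is active.
Xylulose is absent, so OxaP is active.
Malonate is absent, so OxaV is inactive.
Diaminopimelate is absent, so DulU is active.
Maltulose is absent, so OxaM is active.
Fumarate is present, so BexN is inactive.
No repressor is bound and VelM and OxaP and DulU and OxaM are active, so *cilY* is transcribed.

ON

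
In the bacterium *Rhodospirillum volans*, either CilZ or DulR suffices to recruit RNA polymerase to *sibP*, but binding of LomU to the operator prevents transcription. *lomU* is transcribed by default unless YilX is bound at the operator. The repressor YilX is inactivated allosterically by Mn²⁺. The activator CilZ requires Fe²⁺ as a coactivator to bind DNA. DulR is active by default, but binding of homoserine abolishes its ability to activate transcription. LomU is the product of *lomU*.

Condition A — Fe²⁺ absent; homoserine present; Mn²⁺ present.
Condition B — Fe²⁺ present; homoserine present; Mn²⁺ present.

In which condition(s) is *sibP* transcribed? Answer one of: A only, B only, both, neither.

Condition A:
Fe²⁺ is absent, so CilZ is inactive.
Homoserine is present, so DulR is inactive.
Mn²⁺ is present, so YilX is inactive.
With no repressor bound, *lomU* is transcribed.
So LomU is produced and active.
With repressor LomU bound, *sibP* is not transcribed.
→ *sibP* is OFF in A.
Condition B:
Fe²⁺ is present, so CilZ is active.
Homoserine is present, so DulR is inactive.
Mn²⁺ is present, so YilX is inactive.
With no repressor bound, *lomU* is transcribed.
So LomU is produced and active.
With repressor LomU bound, *sibP* is not transcribed.
→ *sibP* is OFF in B.

neither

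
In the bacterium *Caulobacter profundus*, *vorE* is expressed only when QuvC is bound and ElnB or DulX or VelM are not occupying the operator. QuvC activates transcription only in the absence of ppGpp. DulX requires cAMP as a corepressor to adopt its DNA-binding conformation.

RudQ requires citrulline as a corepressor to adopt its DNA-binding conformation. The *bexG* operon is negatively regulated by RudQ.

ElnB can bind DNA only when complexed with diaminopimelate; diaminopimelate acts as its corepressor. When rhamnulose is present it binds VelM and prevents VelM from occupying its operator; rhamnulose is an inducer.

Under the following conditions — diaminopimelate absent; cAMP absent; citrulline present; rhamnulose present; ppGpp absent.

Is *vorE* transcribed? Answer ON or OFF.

Diaminopimelate is absent, so ElnB is inactive.
cAMP is absent, so DulX is inactive.
ppGpp is absent, so QuvC is active.
Rhamnulose is present, so VelM is inactive.
No repressor is bound and QuvC is active, so *vorE* is transcribed.

ON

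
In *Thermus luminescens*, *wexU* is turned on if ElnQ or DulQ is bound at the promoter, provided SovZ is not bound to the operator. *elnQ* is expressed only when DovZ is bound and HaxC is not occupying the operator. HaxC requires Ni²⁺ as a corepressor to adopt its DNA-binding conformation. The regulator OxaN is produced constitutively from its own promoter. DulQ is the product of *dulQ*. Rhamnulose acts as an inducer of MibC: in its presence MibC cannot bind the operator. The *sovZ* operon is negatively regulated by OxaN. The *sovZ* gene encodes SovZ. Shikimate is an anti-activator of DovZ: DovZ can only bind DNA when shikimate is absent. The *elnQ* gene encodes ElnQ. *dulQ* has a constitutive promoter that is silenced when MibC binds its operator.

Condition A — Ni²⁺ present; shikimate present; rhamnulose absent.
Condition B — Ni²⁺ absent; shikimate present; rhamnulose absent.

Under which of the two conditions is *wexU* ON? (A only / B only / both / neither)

Condition A:
Ni²⁺ is present, so HaxC is active.
Shikimate is present, so DovZ is inactive.
With repressor HaxC bound, *elnQ* is not transcribed.
So ElnQ is not produced.
Rhamnulose is absent, so MibC is active.
With repressor MibC bound, *dulQ* is not transcribed.
So DulQ is not produced.
OxaN is produced constitutively and is active.
With repressor OxaN bound, *sovZ* is not transcribed.
So SovZ is not produced.
No activator is available at the *wexU* promoter, so *wexU* is not transcribed.
→ *wexU* is OFF in A.
Condition B:
Ni²⁺ is absent, so HaxC is inactive.
Shikimate is present, so DovZ is inactive.
Required activator DovZ is absent, so *elnQ* is not transcribed.
So ElnQ is not produced.
Rhamnulose is absent, so MibC is active.
With repressor MibC bound, *dulQ* is not transcribed.
So DulQ is not produced.
OxaN is produced constitutively and is active.
With repressor OxaN bound, *sovZ* is not transcribed.
So SovZ is not produced.
No activator is available at the *wexU* promoter, so *wexU* is not transcribed.
→ *wexU* is OFF in B.

neither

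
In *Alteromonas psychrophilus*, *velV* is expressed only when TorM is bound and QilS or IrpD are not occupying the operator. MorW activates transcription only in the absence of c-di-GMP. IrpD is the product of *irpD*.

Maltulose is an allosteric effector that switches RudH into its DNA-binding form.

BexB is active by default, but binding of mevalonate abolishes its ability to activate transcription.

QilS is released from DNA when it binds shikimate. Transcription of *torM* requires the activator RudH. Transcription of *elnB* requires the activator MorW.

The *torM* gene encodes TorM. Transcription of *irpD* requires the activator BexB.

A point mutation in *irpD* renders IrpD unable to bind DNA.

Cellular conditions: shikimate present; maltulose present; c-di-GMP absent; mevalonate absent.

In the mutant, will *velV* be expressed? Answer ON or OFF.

ON

Maltulose is present, so RudH is active.
No repressor is bound and RudH is active, so *torM* is transcribed.
So TorM is produced and active.
Shikimate is present, so QilS is inactive.
IrpD is non-functional in this strain, so it has no effect.
No repressor is bound and TorM is active, so *velV* is transcribed.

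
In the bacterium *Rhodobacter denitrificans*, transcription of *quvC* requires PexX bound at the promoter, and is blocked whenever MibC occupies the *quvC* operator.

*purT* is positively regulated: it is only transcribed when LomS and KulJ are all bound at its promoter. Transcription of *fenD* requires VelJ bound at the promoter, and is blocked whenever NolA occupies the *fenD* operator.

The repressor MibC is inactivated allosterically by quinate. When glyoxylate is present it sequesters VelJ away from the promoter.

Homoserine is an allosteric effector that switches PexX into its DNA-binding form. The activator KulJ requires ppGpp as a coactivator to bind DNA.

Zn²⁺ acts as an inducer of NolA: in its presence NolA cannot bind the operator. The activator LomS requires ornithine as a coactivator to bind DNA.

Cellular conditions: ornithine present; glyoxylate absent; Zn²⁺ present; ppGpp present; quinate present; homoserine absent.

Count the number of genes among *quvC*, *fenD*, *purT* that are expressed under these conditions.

Homoserine is absent, so PexX is inactive.
Quinate is present, so MibC is inactive.
Required activator PexX is absent, so *quvC* is not transcribed.
→ *quvC* is OFF.
Zn²⁺ is present, so NolA is inactive.
Glyoxylate is absent, so VelJ is active.
No repressor is bound and VelJ is active, so *fenD* is transcribed.
→ *fenD* is ON.
Ornithine is present, so LomS is active.
ppGpp is present, so KulJ is active.
No repressor is bound and LomS and KulJ are active, so *purT* is transcribed.
→ *purT* is ON.
2 of the 3 genes are transcribed.

2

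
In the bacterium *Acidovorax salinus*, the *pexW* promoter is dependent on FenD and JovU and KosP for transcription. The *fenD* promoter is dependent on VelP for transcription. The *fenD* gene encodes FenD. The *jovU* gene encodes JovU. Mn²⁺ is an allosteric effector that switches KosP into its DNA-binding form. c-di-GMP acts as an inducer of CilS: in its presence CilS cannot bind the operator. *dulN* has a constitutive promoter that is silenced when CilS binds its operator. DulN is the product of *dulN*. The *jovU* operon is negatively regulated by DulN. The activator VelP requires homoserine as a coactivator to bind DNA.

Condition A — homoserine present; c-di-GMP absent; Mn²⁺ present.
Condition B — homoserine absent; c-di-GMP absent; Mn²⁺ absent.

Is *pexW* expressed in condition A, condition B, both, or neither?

Condition A:
Homoserine is present, so VelP is active.
No repressor is bound and VelP is active, so *fenD* is transcribed.
So FenD is produced and active.
c-di-GMP is absent, so CilS is active.
With repressor CilS bound, *dulN* is not transcribed.
So DulN is not produced.
With no repressor bound, *jovU* is transcribed.
So JovU is produced and active.
Mn²⁺ is present, so KosP is active.
No repressor is bound and FenD and JovU and KosP are active, so *pexW* is transcribed.
→ *pexW* is ON in A.
Condition B:
Homoserine is absent, so VelP is inactive.
Required activator VelP is absent, so *fenD* is not transcribed.
So FenD is not produced.
c-di-GMP is absent, so CilS is active.
With repressor CilS bound, *dulN* is not transcribed.
So DulN is not produced.
With no repressor bound, *jovU* is transcribed.
So JovU is produced and active.
Mn²⁺ is absent, so KosP is inactive.
Required activator FenD is absent, so *pexW* is not transcribed.
→ *pexW* is OFF in B.

A only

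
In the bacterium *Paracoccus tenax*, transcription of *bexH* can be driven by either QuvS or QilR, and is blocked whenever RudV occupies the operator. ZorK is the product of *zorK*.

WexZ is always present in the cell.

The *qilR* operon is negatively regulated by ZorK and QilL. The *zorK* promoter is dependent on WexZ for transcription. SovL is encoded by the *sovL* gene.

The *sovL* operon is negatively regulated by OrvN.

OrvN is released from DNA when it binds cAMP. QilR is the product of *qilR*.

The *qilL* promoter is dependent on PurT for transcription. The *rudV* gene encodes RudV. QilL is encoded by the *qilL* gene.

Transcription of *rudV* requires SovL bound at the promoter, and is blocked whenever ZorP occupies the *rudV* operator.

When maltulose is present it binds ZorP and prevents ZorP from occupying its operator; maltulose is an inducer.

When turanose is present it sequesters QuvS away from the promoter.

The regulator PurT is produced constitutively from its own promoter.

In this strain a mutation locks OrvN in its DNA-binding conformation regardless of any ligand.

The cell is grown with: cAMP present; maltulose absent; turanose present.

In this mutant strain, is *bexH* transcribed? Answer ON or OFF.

OFF

OrvN is constitutively active in this strain.
With repressor OrvN bound, *sovL* is not transcribed.
So SovL is not produced.
Maltulose is absent, so ZorP is active.
With repressor ZorP bound, *rudV* is not transcribed.
So RudV is not produced.
Turanose is present, so QuvS is inactive.
WexZ is produced constitutively and is active.
No repressor is bound and WexZ is active, so *zorK* is transcribed.
So ZorK is produced and active.
PurT is produced constitutively and is active.
No repressor is bound and PurT is active, so *qilL* is transcribed.
So QilL is produced and active.
With repressor ZorK bound, *qilR* is not transcribed.
So QilR is not produced.
No activator is available at the *bexH* promoter, so *bexH* is not transcribed.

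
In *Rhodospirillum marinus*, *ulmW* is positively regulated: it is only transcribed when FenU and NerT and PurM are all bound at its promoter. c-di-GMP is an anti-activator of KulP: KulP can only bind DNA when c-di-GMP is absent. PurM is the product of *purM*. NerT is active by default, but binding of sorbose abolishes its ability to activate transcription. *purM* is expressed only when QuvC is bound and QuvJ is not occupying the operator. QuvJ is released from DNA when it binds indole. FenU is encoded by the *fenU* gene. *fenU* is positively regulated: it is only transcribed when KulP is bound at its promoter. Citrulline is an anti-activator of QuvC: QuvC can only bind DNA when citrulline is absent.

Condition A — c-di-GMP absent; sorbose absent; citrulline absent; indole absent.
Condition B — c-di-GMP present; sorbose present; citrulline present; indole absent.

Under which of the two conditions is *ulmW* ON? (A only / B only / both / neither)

Condition A:
c-di-GMP is absent, so KulP is active.
No repressor is bound and KulP is active, so *fenU* is transcribed.
So FenU is produced and active.
Sorbose is absent, so NerT is active.
Citrulline is absent, so QuvC is active.
Indole is absent, so QuvJ is active.
With repressor QuvJ bound, *purM* is not transcribed.
So PurM is not produced.
Required activator PurM is absent, so *ulmW* is not transcribed.
→ *ulmW* is OFF in A.
Condition B:
c-di-GMP is present, so KulP is inactive.
Required activator KulP is absent, so *fenU* is not transcribed.
So FenU is not produced.
Sorbose is present, so NerT is inactive.
Citrulline is present, so QuvC is inactive.
Indole is absent, so QuvJ is active.
With repressor QuvJ bound, *purM* is not transcribed.
So PurM is not produced.
Required activator FenU is absent, so *ulmW* is not transcribed.
→ *ulmW* is OFF in B.

neither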